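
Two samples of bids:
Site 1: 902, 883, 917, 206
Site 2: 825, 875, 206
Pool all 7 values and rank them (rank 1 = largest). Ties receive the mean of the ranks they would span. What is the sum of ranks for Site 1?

Sorted (descending): 917, 902, 883, 875, 825, 206, 206
The 2 values of 206 occupy positions 6–7 → average rank (6+7)/2 = 6.5.
Site 1 values → pooled ranks: 902→2, 883→3, 917→1, 206→6.5
Rank sum = 2 + 3 + 1 + 6.5 = 12.5

12.5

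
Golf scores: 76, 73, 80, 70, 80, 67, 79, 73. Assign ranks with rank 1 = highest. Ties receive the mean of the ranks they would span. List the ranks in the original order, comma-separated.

Sorted (descending): 80, 80, 79, 76, 73, 73, 70, 67
The 2 values of 80 occupy positions 1–2 → average rank (1+2)/2 = 1.5.
The 2 values of 73 occupy positions 5–6 → average rank (5+6)/2 = 5.5.

4, 5.5, 1.5, 7, 1.5, 8, 3, 5.5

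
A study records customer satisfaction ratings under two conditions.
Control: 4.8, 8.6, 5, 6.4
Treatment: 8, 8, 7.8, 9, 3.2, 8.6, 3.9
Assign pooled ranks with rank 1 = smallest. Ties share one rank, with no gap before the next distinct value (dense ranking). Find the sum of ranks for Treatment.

Sorted (ascending): 3.2, 3.9, 4.8, 5, 6.4, 7.8, 8, 8, 8.6, 8.6, 9
The 2 values of 8 share dense rank 7.
The 2 values of 8.6 share dense rank 8.
Remaining distinct values take the next consecutive integers.
Treatment values → pooled ranks: 8→7, 8→7, 7.8→6, 9→9, 3.2→1, 8.6→8, 3.9→2
Rank sum = 7 + 7 + 6 + 9 + 1 + 8 + 2 = 40

40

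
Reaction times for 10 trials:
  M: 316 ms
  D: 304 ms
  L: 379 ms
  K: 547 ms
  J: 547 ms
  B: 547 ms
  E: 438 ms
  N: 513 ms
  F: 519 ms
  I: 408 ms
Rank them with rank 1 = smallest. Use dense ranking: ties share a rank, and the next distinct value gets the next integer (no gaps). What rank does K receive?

8

Sorted (ascending): 304, 316, 379, 408, 438, 513, 519, 547, 547, 547
The 3 values of 547 share dense rank 8.
Remaining distinct values take the next consecutive integers.
K has value 547 ms → rank 8.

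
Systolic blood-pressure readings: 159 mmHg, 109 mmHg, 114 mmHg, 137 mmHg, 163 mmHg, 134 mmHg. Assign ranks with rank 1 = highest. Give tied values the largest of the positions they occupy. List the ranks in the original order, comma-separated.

Sorted (descending): 163, 159, 137, 134, 114, 109
No ties — each value takes its position as its rank.

2, 6, 5, 3, 1, 4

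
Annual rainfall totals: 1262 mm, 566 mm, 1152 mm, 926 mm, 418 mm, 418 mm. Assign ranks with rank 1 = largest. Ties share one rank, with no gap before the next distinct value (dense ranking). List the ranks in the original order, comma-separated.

1, 4, 2, 3, 5, 5

Sorted (descending): 1262, 1152, 926, 566, 418, 418
The 2 values of 418 share dense rank 5.
Remaining distinct values take the next consecutive integers.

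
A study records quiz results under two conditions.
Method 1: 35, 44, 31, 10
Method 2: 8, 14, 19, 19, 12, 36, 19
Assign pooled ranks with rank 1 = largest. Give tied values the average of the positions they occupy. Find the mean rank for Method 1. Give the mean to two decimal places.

4.50

Sorted (descending): 44, 36, 35, 31, 19, 19, 19, 14, 12, 10, 8
The 3 values of 19 occupy positions 5–7 → average rank 6.
Method 1 values → pooled ranks: 35→3, 44→1, 31→4, 10→10
Mean rank = (3 + 1 + 4 + 10) / 4 = 4.50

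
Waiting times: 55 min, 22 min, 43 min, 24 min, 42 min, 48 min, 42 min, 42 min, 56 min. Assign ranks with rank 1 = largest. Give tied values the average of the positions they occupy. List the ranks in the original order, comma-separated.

2, 9, 4, 8, 6, 3, 6, 6, 1

Sorted (descending): 56, 55, 48, 43, 42, 42, 42, 24, 22
The 3 values of 42 occupy positions 5–7 → average rank 6.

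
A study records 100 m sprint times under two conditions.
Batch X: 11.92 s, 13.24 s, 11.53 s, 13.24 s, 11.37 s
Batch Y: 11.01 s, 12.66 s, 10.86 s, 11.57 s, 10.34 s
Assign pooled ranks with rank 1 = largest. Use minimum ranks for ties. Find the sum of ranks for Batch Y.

Sorted (descending): 13.24, 13.24, 12.66, 11.92, 11.57, 11.53, 11.37, 11.01, 10.86, 10.34
The 2 values of 13.24 occupy positions 1–2 → each gets rank 1.
Batch Y values → pooled ranks: 11.01→8, 12.66→3, 10.86→9, 11.57→5, 10.34→10
Rank sum = 8 + 3 + 9 + 5 + 10 = 35

35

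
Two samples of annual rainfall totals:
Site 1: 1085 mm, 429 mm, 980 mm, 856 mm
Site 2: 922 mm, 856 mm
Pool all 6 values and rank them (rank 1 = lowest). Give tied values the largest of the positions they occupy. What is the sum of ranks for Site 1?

Sorted (ascending): 429, 856, 856, 922, 980, 1085
The 2 values of 856 occupy positions 2–3 → each gets rank 3.
Site 1 values → pooled ranks: 1085→6, 429→1, 980→5, 856→3
Rank sum = 6 + 1 + 5 + 3 = 15

15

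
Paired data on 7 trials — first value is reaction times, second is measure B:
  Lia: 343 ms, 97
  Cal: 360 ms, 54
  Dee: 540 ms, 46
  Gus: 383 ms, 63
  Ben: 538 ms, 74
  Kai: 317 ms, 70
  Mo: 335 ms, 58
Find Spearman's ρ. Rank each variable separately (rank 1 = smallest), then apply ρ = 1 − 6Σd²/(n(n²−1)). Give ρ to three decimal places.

Ranks of variable 1: 3, 4, 7, 5, 6, 1, 2
Ranks of variable 2: 7, 2, 1, 4, 6, 5, 3
d = r₁ − r₂: -4, 2, 6, 1, 0, -4, -1
d²: 16, 4, 36, 1, 0, 16, 1; Σd² = 74
ρ = 1 − 6·74/(7·48) = 1 − 444/336 = -0.321

-0.321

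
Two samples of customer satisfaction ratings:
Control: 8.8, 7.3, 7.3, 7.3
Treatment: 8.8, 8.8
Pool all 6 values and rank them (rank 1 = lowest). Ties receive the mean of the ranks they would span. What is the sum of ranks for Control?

Sorted (ascending): 7.3, 7.3, 7.3, 8.8, 8.8, 8.8
The 3 values of 7.3 occupy positions 1–3 → average rank 2.
The 3 values of 8.8 occupy positions 4–6 → average rank 5.
Control values → pooled ranks: 8.8→5, 7.3→2, 7.3→2, 7.3→2
Rank sum = 5 + 2 + 2 + 2 = 11

11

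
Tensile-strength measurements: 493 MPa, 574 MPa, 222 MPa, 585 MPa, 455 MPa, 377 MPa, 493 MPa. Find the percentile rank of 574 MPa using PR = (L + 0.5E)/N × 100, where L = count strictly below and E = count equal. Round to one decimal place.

78.6

N = 7.
Strictly below 574: 5. Equal to 574: 1.
PR = (5 + 0.5·1)/7 × 100 = 78.6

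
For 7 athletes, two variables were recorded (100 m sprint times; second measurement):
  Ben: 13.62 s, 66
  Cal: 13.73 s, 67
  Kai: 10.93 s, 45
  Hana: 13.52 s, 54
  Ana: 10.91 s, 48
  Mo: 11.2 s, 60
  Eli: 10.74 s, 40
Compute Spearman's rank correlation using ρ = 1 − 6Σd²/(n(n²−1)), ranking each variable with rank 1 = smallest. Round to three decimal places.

Ranks of variable 1: 6, 7, 3, 5, 2, 4, 1
Ranks of variable 2: 6, 7, 2, 4, 3, 5, 1
d = r₁ − r₂: 0, 0, 1, 1, -1, -1, 0
d²: 0, 0, 1, 1, 1, 1, 0; Σd² = 4
ρ = 1 − 6·4/(7·48) = 1 − 24/336 = 0.929

0.929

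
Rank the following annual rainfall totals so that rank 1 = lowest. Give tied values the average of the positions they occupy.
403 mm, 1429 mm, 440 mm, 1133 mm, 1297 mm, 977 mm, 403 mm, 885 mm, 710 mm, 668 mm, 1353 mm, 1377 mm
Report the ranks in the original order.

1.5, 12, 3, 8, 9, 7, 1.5, 6, 5, 4, 10, 11

Sorted (ascending): 403, 403, 440, 668, 710, 885, 977, 1133, 1297, 1353, 1377, 1429
The 2 values of 403 occupy positions 1–2 → average rank (1+2)/2 = 1.5.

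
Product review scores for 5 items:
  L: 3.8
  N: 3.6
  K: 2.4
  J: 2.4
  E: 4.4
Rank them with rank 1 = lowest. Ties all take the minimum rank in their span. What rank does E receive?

5

Sorted (ascending): 2.4, 2.4, 3.6, 3.8, 4.4
The 2 values of 2.4 occupy positions 1–2 → each gets rank 1.
E has value 4.4 → rank 5.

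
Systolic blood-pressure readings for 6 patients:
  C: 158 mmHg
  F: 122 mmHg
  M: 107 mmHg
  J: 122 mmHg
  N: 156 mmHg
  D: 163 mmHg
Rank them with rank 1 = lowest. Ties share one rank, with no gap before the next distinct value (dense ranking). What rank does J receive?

Sorted (ascending): 107, 122, 122, 156, 158, 163
The 2 values of 122 share dense rank 2.
Remaining distinct values take the next consecutive integers.
J has value 122 mmHg → rank 2.

2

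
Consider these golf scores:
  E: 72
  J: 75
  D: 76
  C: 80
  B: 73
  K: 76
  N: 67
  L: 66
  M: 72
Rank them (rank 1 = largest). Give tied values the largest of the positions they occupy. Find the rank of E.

7

Sorted (descending): 80, 76, 76, 75, 73, 72, 72, 67, 66
The 2 values of 76 occupy positions 2–3 → each gets rank 3.
The 2 values of 72 occupy positions 6–7 → each gets rank 7.
E has value 72 → rank 7.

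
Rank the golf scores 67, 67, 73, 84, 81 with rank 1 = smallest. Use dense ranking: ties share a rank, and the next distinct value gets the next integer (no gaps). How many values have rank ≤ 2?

Sorted (ascending): 67, 67, 73, 81, 84
The 2 values of 67 share dense rank 1.
Remaining distinct values take the next consecutive integers.
Ranks ≤ 2: {1, 1, 2} → 3 values.

3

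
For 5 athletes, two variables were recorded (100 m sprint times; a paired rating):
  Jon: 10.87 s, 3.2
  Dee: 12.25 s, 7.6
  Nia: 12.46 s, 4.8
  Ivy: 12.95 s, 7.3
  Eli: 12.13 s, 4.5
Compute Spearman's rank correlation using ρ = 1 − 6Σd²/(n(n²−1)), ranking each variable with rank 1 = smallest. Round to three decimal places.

Ranks of variable 1: 1, 3, 4, 5, 2
Ranks of variable 2: 1, 5, 3, 4, 2
d = r₁ − r₂: 0, -2, 1, 1, 0
d²: 0, 4, 1, 1, 0; Σd² = 6
ρ = 1 − 6·6/(5·24) = 1 − 36/120 = 0.700

0.700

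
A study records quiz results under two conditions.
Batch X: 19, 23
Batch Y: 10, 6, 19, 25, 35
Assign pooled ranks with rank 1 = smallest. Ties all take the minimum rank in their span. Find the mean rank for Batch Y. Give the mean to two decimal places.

Sorted (ascending): 6, 10, 19, 19, 23, 25, 35
The 2 values of 19 occupy positions 3–4 → each gets rank 3.
Batch Y values → pooled ranks: 10→2, 6→1, 19→3, 25→6, 35→7
Mean rank = (2 + 1 + 3 + 6 + 7) / 5 = 3.80

3.80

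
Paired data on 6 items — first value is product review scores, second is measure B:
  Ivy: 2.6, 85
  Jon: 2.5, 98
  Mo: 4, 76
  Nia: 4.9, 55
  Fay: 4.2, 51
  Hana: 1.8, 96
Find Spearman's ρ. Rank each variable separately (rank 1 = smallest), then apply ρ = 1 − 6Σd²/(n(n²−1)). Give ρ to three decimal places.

Ranks of variable 1: 3, 2, 4, 6, 5, 1
Ranks of variable 2: 4, 6, 3, 2, 1, 5
d = r₁ − r₂: -1, -4, 1, 4, 4, -4
d²: 1, 16, 1, 16, 16, 16; Σd² = 66
ρ = 1 − 6·66/(6·35) = 1 − 396/210 = -0.886

-0.886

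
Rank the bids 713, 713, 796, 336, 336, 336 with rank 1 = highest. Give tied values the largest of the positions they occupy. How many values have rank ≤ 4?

Sorted (descending): 796, 713, 713, 336, 336, 336
The 2 values of 713 occupy positions 2–3 → each gets rank 3.
The 3 values of 336 occupy positions 4–6 → each gets rank 6.
Ranks ≤ 4: {1, 3, 3} → 3 values.

3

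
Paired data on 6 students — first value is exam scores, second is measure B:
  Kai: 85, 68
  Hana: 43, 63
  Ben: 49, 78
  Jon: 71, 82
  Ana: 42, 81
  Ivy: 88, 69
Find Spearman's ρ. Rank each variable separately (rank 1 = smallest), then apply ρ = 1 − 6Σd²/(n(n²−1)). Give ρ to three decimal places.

Ranks of variable 1: 5, 2, 3, 4, 1, 6
Ranks of variable 2: 2, 1, 4, 6, 5, 3
d = r₁ − r₂: 3, 1, -1, -2, -4, 3
d²: 9, 1, 1, 4, 16, 9; Σd² = 40
ρ = 1 − 6·40/(6·35) = 1 − 240/210 = -0.143

-0.143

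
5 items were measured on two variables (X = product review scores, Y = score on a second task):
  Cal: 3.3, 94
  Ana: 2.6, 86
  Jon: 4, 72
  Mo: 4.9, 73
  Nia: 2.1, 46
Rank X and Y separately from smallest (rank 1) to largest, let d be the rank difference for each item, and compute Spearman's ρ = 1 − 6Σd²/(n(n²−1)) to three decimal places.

0.200

Ranks of variable 1: 3, 2, 4, 5, 1
Ranks of variable 2: 5, 4, 2, 3, 1
d = r₁ − r₂: -2, -2, 2, 2, 0
d²: 4, 4, 4, 4, 0; Σd² = 16
ρ = 1 − 6·16/(5·24) = 1 − 96/120 = 0.200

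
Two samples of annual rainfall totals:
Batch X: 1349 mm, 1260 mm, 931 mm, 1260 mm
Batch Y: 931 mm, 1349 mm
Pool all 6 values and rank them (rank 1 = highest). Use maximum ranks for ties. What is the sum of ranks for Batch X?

Sorted (descending): 1349, 1349, 1260, 1260, 931, 931
The 2 values of 1349 occupy positions 1–2 → each gets rank 2.
The 2 values of 1260 occupy positions 3–4 → each gets rank 4.
The 2 values of 931 occupy positions 5–6 → each gets rank 6.
Batch X values → pooled ranks: 1349→2, 1260→4, 931→6, 1260→4
Rank sum = 2 + 4 + 6 + 4 = 16

16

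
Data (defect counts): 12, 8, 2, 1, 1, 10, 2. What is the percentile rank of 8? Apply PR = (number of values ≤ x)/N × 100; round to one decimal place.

N = 7.
Strictly below 8: 4. Equal to 8: 1.
PR = 5/7 × 100 = 71.4

71.4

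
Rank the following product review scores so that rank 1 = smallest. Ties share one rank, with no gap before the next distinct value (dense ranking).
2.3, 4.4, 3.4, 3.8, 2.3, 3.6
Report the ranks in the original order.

1, 5, 2, 4, 1, 3

Sorted (ascending): 2.3, 2.3, 3.4, 3.6, 3.8, 4.4
The 2 values of 2.3 share dense rank 1.
Remaining distinct values take the next consecutive integers.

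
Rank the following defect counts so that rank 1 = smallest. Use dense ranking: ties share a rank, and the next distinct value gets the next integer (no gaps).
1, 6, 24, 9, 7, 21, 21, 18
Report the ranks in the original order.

Sorted (ascending): 1, 6, 7, 9, 18, 21, 21, 24
The 2 values of 21 share dense rank 6.
Remaining distinct values take the next consecutive integers.

1, 2, 7, 4, 3, 6, 6, 5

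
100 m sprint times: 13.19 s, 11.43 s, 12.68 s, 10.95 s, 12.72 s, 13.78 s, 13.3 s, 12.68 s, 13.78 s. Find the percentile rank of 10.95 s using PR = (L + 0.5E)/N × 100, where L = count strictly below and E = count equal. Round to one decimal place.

N = 9.
Strictly below 10.95: 0. Equal to 10.95: 1.
PR = (0 + 0.5·1)/9 × 100 = 5.6

5.6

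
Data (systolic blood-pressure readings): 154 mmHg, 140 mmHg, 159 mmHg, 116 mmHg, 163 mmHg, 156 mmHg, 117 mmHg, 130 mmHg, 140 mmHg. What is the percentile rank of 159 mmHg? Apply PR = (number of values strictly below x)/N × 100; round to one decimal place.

N = 9.
Strictly below 159: 7. Equal to 159: 1.
PR = 7/9 × 100 = 77.8

77.8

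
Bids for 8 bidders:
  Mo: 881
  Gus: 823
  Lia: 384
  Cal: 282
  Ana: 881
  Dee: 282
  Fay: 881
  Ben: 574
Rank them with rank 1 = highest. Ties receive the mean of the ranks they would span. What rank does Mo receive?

Sorted (descending): 881, 881, 881, 823, 574, 384, 282, 282
The 3 values of 881 occupy positions 1–3 → average rank 2.
The 2 values of 282 occupy positions 7–8 → average rank (7+8)/2 = 7.5.
Mo has value 881 → rank 2.

2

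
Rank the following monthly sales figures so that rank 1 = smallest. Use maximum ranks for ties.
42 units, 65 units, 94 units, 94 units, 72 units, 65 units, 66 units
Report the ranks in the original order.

Sorted (ascending): 42, 65, 65, 66, 72, 94, 94
The 2 values of 65 occupy positions 2–3 → each gets rank 3.
The 2 values of 94 occupy positions 6–7 → each gets rank 7.

1, 3, 7, 7, 5, 3, 4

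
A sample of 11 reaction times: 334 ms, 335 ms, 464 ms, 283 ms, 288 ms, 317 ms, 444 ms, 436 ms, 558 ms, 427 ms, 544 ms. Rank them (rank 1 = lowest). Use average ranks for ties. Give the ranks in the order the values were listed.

4, 5, 9, 1, 2, 3, 8, 7, 11, 6, 10

Sorted (ascending): 283, 288, 317, 334, 335, 427, 436, 444, 464, 544, 558
No ties — each value takes its position as its rank.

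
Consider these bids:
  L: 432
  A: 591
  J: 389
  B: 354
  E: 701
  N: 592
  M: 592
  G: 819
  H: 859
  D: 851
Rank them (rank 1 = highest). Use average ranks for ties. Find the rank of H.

1

Sorted (descending): 859, 851, 819, 701, 592, 592, 591, 432, 389, 354
The 2 values of 592 occupy positions 5–6 → average rank (5+6)/2 = 5.5.
H has value 859 → rank 1.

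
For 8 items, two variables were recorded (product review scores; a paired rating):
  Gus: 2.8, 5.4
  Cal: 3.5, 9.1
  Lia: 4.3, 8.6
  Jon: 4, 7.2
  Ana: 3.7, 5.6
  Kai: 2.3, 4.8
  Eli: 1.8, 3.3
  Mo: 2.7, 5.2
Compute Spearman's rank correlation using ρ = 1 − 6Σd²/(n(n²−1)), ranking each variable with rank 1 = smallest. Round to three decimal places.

0.857

Ranks of variable 1: 4, 5, 8, 7, 6, 2, 1, 3
Ranks of variable 2: 4, 8, 7, 6, 5, 2, 1, 3
d = r₁ − r₂: 0, -3, 1, 1, 1, 0, 0, 0
d²: 0, 9, 1, 1, 1, 0, 0, 0; Σd² = 12
ρ = 1 − 6·12/(8·63) = 1 − 72/504 = 0.857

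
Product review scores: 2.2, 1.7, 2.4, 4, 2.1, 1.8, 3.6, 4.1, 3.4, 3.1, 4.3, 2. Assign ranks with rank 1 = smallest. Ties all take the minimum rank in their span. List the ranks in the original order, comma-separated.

Sorted (ascending): 1.7, 1.8, 2, 2.1, 2.2, 2.4, 3.1, 3.4, 3.6, 4, 4.1, 4.3
No ties — each value takes its position as its rank.

5, 1, 6, 10, 4, 2, 9, 11, 8, 7, 12, 3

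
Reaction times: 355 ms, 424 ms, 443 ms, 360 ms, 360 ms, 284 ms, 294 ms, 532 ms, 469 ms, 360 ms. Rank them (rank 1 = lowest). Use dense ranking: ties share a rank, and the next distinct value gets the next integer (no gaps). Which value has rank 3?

355

Sorted (ascending): 284, 294, 355, 360, 360, 360, 424, 443, 469, 532
The 3 values of 360 share dense rank 4.
Remaining distinct values take the next consecutive integers.
Rank 3 → value 355.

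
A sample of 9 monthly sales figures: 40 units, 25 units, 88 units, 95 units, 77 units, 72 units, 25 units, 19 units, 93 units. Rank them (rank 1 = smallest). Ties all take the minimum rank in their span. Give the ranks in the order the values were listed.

Sorted (ascending): 19, 25, 25, 40, 72, 77, 88, 93, 95
The 2 values of 25 occupy positions 2–3 → each gets rank 2.

4, 2, 7, 9, 6, 5, 2, 1, 8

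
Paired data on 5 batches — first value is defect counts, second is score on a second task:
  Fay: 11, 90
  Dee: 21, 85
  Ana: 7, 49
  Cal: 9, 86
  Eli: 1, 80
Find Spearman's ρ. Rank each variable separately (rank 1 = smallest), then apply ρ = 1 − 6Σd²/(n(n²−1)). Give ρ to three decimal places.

0.600

Ranks of variable 1: 4, 5, 2, 3, 1
Ranks of variable 2: 5, 3, 1, 4, 2
d = r₁ − r₂: -1, 2, 1, -1, -1
d²: 1, 4, 1, 1, 1; Σd² = 8
ρ = 1 − 6·8/(5·24) = 1 − 48/120 = 0.600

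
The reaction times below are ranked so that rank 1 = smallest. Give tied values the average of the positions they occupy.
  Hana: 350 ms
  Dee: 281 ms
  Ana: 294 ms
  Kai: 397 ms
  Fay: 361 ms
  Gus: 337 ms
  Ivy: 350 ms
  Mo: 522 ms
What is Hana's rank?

4.5

Sorted (ascending): 281, 294, 337, 350, 350, 361, 397, 522
The 2 values of 350 occupy positions 4–5 → average rank (4+5)/2 = 4.5.
Hana has value 350 ms → rank 4.5.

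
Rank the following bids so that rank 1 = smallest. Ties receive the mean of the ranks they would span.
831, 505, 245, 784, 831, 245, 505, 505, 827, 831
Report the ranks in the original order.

Sorted (ascending): 245, 245, 505, 505, 505, 784, 827, 831, 831, 831
The 2 values of 245 occupy positions 1–2 → average rank (1+2)/2 = 1.5.
The 3 values of 505 occupy positions 3–5 → average rank 4.
The 3 values of 831 occupy positions 8–10 → average rank 9.

9, 4, 1.5, 6, 9, 1.5, 4, 4, 7, 9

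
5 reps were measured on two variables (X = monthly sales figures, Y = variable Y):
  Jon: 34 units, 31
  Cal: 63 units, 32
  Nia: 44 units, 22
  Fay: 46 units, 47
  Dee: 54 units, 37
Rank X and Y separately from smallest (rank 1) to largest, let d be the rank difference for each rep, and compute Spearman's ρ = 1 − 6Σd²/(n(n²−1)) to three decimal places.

0.500

Ranks of variable 1: 1, 5, 2, 3, 4
Ranks of variable 2: 2, 3, 1, 5, 4
d = r₁ − r₂: -1, 2, 1, -2, 0
d²: 1, 4, 1, 4, 0; Σd² = 10
ρ = 1 − 6·10/(5·24) = 1 − 60/120 = 0.500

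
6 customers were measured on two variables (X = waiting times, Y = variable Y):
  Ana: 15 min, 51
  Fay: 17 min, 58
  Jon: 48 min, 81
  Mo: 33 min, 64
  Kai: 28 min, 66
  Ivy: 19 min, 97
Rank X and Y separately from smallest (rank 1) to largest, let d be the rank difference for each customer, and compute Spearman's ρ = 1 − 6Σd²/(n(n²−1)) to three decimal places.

0.600

Ranks of variable 1: 1, 2, 6, 5, 4, 3
Ranks of variable 2: 1, 2, 5, 3, 4, 6
d = r₁ − r₂: 0, 0, 1, 2, 0, -3
d²: 0, 0, 1, 4, 0, 9; Σd² = 14
ρ = 1 − 6·14/(6·35) = 1 − 84/210 = 0.600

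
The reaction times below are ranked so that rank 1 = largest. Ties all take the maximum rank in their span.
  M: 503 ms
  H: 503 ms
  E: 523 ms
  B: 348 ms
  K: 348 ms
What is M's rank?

3

Sorted (descending): 523, 503, 503, 348, 348
The 2 values of 503 occupy positions 2–3 → each gets rank 3.
The 2 values of 348 occupy positions 4–5 → each gets rank 5.
M has value 503 ms → rank 3.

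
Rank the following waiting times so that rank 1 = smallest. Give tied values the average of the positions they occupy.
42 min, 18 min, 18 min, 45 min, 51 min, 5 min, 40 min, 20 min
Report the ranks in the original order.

6, 2.5, 2.5, 7, 8, 1, 5, 4

Sorted (ascending): 5, 18, 18, 20, 40, 42, 45, 51
The 2 values of 18 occupy positions 2–3 → average rank (2+3)/2 = 2.5.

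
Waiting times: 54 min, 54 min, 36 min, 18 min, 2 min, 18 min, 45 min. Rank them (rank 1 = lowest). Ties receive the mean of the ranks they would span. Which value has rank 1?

2

Sorted (ascending): 2, 18, 18, 36, 45, 54, 54
The 2 values of 18 occupy positions 2–3 → average rank (2+3)/2 = 2.5.
The 2 values of 54 occupy positions 6–7 → average rank (6+7)/2 = 6.5.
Rank 1 → value 2.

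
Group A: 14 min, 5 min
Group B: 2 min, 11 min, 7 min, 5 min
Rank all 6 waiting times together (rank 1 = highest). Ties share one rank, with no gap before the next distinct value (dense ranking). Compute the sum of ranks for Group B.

14

Sorted (descending): 14, 11, 7, 5, 5, 2
The 2 values of 5 share dense rank 4.
Remaining distinct values take the next consecutive integers.
Group B values → pooled ranks: 2→5, 11→2, 7→3, 5→4
Rank sum = 5 + 2 + 3 + 4 = 14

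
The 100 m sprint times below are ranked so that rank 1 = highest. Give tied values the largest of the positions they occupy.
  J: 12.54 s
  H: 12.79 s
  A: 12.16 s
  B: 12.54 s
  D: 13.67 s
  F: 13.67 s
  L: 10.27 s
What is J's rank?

5

Sorted (descending): 13.67, 13.67, 12.79, 12.54, 12.54, 12.16, 10.27
The 2 values of 13.67 occupy positions 1–2 → each gets rank 2.
The 2 values of 12.54 occupy positions 4–5 → each gets rank 5.
J has value 12.54 s → rank 5.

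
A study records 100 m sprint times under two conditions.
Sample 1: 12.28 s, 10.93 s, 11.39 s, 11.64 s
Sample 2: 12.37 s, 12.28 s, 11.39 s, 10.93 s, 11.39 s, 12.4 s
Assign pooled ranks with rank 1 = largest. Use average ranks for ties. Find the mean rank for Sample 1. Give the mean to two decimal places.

6.25

Sorted (descending): 12.4, 12.37, 12.28, 12.28, 11.64, 11.39, 11.39, 11.39, 10.93, 10.93
The 2 values of 12.28 occupy positions 3–4 → average rank (3+4)/2 = 3.5.
The 3 values of 11.39 occupy positions 6–8 → average rank 7.
The 2 values of 10.93 occupy positions 9–10 → average rank (9+10)/2 = 9.5.
Sample 1 values → pooled ranks: 12.28→3.5, 10.93→9.5, 11.39→7, 11.64→5
Mean rank = (3.5 + 9.5 + 7 + 5) / 4 = 6.25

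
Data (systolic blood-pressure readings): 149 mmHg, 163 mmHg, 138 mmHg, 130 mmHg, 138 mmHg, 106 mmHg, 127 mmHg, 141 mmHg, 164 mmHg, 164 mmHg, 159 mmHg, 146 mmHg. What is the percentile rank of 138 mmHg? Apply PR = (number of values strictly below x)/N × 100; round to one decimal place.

25.0

N = 12.
Strictly below 138: 3. Equal to 138: 2.
PR = 3/12 × 100 = 25.0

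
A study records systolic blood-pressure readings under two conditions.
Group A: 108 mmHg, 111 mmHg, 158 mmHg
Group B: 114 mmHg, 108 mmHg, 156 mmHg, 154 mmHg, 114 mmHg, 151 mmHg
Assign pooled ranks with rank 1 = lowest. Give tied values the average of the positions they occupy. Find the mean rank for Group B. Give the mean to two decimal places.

Sorted (ascending): 108, 108, 111, 114, 114, 151, 154, 156, 158
The 2 values of 108 occupy positions 1–2 → average rank (1+2)/2 = 1.5.
The 2 values of 114 occupy positions 4–5 → average rank (4+5)/2 = 4.5.
Group B values → pooled ranks: 114→4.5, 108→1.5, 156→8, 154→7, 114→4.5, 151→6
Mean rank = (4.5 + 1.5 + 8 + 7 + 4.5 + 6) / 6 = 5.25

5.25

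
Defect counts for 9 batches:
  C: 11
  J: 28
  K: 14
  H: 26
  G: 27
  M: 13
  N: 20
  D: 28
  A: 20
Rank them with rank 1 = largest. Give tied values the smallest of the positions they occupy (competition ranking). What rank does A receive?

5

Sorted (descending): 28, 28, 27, 26, 20, 20, 14, 13, 11
The 2 values of 28 occupy positions 1–2 → each gets rank 1.
The 2 values of 20 occupy positions 5–6 → each gets rank 5.
A has value 20 → rank 5.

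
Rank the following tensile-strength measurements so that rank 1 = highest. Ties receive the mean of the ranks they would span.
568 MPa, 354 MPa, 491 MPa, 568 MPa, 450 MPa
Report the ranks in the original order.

1.5, 5, 3, 1.5, 4

Sorted (descending): 568, 568, 491, 450, 354
The 2 values of 568 occupy positions 1–2 → average rank (1+2)/2 = 1.5.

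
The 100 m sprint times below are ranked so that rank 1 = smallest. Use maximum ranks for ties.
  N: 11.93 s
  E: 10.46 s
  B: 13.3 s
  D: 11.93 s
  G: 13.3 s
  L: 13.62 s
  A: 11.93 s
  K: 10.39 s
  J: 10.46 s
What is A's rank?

6

Sorted (ascending): 10.39, 10.46, 10.46, 11.93, 11.93, 11.93, 13.3, 13.3, 13.62
The 2 values of 10.46 occupy positions 2–3 → each gets rank 3.
The 3 values of 11.93 occupy positions 4–6 → each gets rank 6.
The 2 values of 13.3 occupy positions 7–8 → each gets rank 8.
A has value 11.93 s → rank 6.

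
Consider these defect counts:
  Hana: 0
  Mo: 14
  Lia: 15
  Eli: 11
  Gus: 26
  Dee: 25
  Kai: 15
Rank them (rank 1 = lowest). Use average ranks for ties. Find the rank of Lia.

Sorted (ascending): 0, 11, 14, 15, 15, 25, 26
The 2 values of 15 occupy positions 4–5 → average rank (4+5)/2 = 4.5.
Lia has value 15 → rank 4.5.

4.5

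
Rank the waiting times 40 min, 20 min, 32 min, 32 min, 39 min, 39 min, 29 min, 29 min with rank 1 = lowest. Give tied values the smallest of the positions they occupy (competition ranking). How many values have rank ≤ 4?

Sorted (ascending): 20, 29, 29, 32, 32, 39, 39, 40
The 2 values of 29 occupy positions 2–3 → each gets rank 2.
The 2 values of 32 occupy positions 4–5 → each gets rank 4.
The 2 values of 39 occupy positions 6–7 → each gets rank 6.
Ranks ≤ 4: {1, 2, 2, 4, 4} → 5 values.

5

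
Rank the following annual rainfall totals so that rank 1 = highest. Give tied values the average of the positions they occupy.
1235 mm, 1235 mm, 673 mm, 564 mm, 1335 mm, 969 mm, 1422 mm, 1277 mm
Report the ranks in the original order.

4.5, 4.5, 7, 8, 2, 6, 1, 3

Sorted (descending): 1422, 1335, 1277, 1235, 1235, 969, 673, 564
The 2 values of 1235 occupy positions 4–5 → average rank (4+5)/2 = 4.5.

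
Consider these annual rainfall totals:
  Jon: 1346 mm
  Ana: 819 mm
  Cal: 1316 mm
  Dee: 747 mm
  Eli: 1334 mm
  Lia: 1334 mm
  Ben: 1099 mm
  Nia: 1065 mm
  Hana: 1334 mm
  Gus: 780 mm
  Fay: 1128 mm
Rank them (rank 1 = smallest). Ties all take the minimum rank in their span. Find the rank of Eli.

8

Sorted (ascending): 747, 780, 819, 1065, 1099, 1128, 1316, 1334, 1334, 1334, 1346
The 3 values of 1334 occupy positions 8–10 → each gets rank 8.
Eli has value 1334 mm → rank 8.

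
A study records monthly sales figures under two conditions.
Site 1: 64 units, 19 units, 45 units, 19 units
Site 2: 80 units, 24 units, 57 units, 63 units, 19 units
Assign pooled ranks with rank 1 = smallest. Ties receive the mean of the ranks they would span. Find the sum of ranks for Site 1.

Sorted (ascending): 19, 19, 19, 24, 45, 57, 63, 64, 80
The 3 values of 19 occupy positions 1–3 → average rank 2.
Site 1 values → pooled ranks: 64→8, 19→2, 45→5, 19→2
Rank sum = 8 + 2 + 5 + 2 = 17

17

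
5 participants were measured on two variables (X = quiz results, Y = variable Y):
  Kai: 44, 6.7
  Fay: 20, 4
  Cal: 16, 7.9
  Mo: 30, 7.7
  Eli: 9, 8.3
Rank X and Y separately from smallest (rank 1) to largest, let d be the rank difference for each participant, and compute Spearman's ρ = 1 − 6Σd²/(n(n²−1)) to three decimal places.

-0.700

Ranks of variable 1: 5, 3, 2, 4, 1
Ranks of variable 2: 2, 1, 4, 3, 5
d = r₁ − r₂: 3, 2, -2, 1, -4
d²: 9, 4, 4, 1, 16; Σd² = 34
ρ = 1 − 6·34/(5·24) = 1 − 204/120 = -0.700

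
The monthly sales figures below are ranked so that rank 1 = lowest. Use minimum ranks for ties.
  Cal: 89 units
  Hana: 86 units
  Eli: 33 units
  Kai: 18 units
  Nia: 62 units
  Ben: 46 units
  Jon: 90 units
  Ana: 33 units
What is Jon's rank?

Sorted (ascending): 18, 33, 33, 46, 62, 86, 89, 90
The 2 values of 33 occupy positions 2–3 → each gets rank 2.
Jon has value 90 units → rank 8.

8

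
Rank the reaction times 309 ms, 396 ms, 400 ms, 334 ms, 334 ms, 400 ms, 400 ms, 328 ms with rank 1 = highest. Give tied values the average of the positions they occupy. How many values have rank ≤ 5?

Sorted (descending): 400, 400, 400, 396, 334, 334, 328, 309
The 3 values of 400 occupy positions 1–3 → average rank 2.
The 2 values of 334 occupy positions 5–6 → average rank (5+6)/2 = 5.5.
Ranks ≤ 5: {2, 2, 2, 4} → 4 values.

4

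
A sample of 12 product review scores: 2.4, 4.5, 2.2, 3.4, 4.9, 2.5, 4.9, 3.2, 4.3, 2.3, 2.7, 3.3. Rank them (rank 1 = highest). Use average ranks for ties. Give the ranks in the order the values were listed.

Sorted (descending): 4.9, 4.9, 4.5, 4.3, 3.4, 3.3, 3.2, 2.7, 2.5, 2.4, 2.3, 2.2
The 2 values of 4.9 occupy positions 1–2 → average rank (1+2)/2 = 1.5.

10, 3, 12, 5, 1.5, 9, 1.5, 7, 4, 11, 8, 6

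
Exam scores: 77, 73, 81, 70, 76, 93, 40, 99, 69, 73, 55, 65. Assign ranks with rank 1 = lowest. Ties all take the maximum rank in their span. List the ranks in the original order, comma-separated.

9, 7, 10, 5, 8, 11, 1, 12, 4, 7, 2, 3

Sorted (ascending): 40, 55, 65, 69, 70, 73, 73, 76, 77, 81, 93, 99
The 2 values of 73 occupy positions 6–7 → each gets rank 7.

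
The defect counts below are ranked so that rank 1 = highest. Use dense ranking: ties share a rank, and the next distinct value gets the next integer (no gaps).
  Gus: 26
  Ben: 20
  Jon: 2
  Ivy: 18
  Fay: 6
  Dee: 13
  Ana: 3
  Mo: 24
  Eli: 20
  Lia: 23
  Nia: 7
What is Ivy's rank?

Sorted (descending): 26, 24, 23, 20, 20, 18, 13, 7, 6, 3, 2
The 2 values of 20 share dense rank 4.
Remaining distinct values take the next consecutive integers.
Ivy has value 18 → rank 5.

5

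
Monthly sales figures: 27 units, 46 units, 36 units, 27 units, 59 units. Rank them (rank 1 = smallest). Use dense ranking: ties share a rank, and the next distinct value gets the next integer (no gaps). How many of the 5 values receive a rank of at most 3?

Sorted (ascending): 27, 27, 36, 46, 59
The 2 values of 27 share dense rank 1.
Remaining distinct values take the next consecutive integers.
Ranks ≤ 3: {1, 1, 2, 3} → 4 values.

4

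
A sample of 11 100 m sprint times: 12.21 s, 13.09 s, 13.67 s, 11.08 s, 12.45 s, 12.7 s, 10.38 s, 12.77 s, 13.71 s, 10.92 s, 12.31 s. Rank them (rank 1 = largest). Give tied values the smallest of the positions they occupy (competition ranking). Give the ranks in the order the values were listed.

8, 3, 2, 9, 6, 5, 11, 4, 1, 10, 7

Sorted (descending): 13.71, 13.67, 13.09, 12.77, 12.7, 12.45, 12.31, 12.21, 11.08, 10.92, 10.38
No ties — each value takes its position as its rank.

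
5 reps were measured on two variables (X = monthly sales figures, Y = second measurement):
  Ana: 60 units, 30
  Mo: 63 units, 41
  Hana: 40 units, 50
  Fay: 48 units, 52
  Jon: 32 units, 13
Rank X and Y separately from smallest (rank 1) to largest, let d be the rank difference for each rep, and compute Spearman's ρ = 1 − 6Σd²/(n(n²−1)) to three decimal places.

Ranks of variable 1: 4, 5, 2, 3, 1
Ranks of variable 2: 2, 3, 4, 5, 1
d = r₁ − r₂: 2, 2, -2, -2, 0
d²: 4, 4, 4, 4, 0; Σd² = 16
ρ = 1 − 6·16/(5·24) = 1 − 96/120 = 0.200

0.200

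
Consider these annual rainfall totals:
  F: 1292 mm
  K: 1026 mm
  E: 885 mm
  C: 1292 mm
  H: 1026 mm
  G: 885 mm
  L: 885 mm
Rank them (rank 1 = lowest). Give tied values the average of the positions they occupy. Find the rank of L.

Sorted (ascending): 885, 885, 885, 1026, 1026, 1292, 1292
The 3 values of 885 occupy positions 1–3 → average rank 2.
The 2 values of 1026 occupy positions 4–5 → average rank (4+5)/2 = 4.5.
The 2 values of 1292 occupy positions 6–7 → average rank (6+7)/2 = 6.5.
L has value 885 mm → rank 2.

2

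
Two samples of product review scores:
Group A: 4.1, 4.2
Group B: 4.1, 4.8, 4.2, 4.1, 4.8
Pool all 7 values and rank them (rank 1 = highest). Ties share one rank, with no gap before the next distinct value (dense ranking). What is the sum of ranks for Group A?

5

Sorted (descending): 4.8, 4.8, 4.2, 4.2, 4.1, 4.1, 4.1
The 2 values of 4.8 share dense rank 1.
The 2 values of 4.2 share dense rank 2.
The 3 values of 4.1 share dense rank 3.
Group A values → pooled ranks: 4.1→3, 4.2→2
Rank sum = 3 + 2 = 5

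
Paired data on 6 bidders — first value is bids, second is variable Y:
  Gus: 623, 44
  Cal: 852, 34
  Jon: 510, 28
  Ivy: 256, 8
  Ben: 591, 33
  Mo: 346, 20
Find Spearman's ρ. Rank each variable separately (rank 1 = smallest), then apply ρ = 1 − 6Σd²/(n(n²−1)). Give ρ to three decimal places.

Ranks of variable 1: 5, 6, 3, 1, 4, 2
Ranks of variable 2: 6, 5, 3, 1, 4, 2
d = r₁ − r₂: -1, 1, 0, 0, 0, 0
d²: 1, 1, 0, 0, 0, 0; Σd² = 2
ρ = 1 − 6·2/(6·35) = 1 − 12/210 = 0.943

0.943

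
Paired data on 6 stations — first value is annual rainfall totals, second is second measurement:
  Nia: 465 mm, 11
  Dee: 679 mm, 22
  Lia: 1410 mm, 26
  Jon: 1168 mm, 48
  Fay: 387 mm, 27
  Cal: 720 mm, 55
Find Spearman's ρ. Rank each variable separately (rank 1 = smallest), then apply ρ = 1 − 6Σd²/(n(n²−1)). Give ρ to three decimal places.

0.314

Ranks of variable 1: 2, 3, 6, 5, 1, 4
Ranks of variable 2: 1, 2, 3, 5, 4, 6
d = r₁ − r₂: 1, 1, 3, 0, -3, -2
d²: 1, 1, 9, 0, 9, 4; Σd² = 24
ρ = 1 − 6·24/(6·35) = 1 − 144/210 = 0.314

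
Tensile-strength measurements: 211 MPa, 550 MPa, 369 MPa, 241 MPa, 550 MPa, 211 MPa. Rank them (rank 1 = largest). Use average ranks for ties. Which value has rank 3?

Sorted (descending): 550, 550, 369, 241, 211, 211
The 2 values of 550 occupy positions 1–2 → average rank (1+2)/2 = 1.5.
The 2 values of 211 occupy positions 5–6 → average rank (5+6)/2 = 5.5.
Rank 3 → value 369.

369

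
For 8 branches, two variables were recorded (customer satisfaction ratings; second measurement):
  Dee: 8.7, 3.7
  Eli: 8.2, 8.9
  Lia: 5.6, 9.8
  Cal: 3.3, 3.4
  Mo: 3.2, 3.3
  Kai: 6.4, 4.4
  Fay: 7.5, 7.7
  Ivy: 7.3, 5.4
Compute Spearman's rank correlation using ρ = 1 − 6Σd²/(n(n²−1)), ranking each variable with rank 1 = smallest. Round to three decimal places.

Ranks of variable 1: 8, 7, 3, 2, 1, 4, 6, 5
Ranks of variable 2: 3, 7, 8, 2, 1, 4, 6, 5
d = r₁ − r₂: 5, 0, -5, 0, 0, 0, 0, 0
d²: 25, 0, 25, 0, 0, 0, 0, 0; Σd² = 50
ρ = 1 − 6·50/(8·63) = 1 − 300/504 = 0.405

0.405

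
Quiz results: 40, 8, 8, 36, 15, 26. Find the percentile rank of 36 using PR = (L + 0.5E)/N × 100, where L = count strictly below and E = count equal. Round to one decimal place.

N = 6.
Strictly below 36: 4. Equal to 36: 1.
PR = (4 + 0.5·1)/6 × 100 = 75.0

75.0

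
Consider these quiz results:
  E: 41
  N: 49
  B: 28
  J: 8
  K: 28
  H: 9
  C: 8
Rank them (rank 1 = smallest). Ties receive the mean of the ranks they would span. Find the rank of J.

Sorted (ascending): 8, 8, 9, 28, 28, 41, 49
The 2 values of 8 occupy positions 1–2 → average rank (1+2)/2 = 1.5.
The 2 values of 28 occupy positions 4–5 → average rank (4+5)/2 = 4.5.
J has value 8 → rank 1.5.

1.5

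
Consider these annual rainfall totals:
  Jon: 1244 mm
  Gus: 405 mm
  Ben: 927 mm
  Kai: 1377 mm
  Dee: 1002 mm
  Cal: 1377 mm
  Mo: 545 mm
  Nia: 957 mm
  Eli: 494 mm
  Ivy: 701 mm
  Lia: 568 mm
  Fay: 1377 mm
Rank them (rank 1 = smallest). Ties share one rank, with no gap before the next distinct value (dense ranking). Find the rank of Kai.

10

Sorted (ascending): 405, 494, 545, 568, 701, 927, 957, 1002, 1244, 1377, 1377, 1377
The 3 values of 1377 share dense rank 10.
Remaining distinct values take the next consecutive integers.
Kai has value 1377 mm → rank 10.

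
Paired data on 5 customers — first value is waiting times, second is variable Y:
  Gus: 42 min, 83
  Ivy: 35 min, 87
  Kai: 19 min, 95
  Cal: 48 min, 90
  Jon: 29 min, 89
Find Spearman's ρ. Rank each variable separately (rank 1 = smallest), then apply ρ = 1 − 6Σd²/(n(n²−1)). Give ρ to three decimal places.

Ranks of variable 1: 4, 3, 1, 5, 2
Ranks of variable 2: 1, 2, 5, 4, 3
d = r₁ − r₂: 3, 1, -4, 1, -1
d²: 9, 1, 16, 1, 1; Σd² = 28
ρ = 1 − 6·28/(5·24) = 1 − 168/120 = -0.400

-0.400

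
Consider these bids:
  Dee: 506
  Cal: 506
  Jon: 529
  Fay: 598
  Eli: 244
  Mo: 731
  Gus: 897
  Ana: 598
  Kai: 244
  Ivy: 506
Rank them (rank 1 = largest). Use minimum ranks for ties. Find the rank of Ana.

3

Sorted (descending): 897, 731, 598, 598, 529, 506, 506, 506, 244, 244
The 2 values of 598 occupy positions 3–4 → each gets rank 3.
The 3 values of 506 occupy positions 6–8 → each gets rank 6.
The 2 values of 244 occupy positions 9–10 → each gets rank 9.
Ana has value 598 → rank 3.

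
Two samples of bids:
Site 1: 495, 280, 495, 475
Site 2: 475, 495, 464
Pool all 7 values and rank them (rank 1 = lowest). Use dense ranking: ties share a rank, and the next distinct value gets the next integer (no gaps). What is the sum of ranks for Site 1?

Sorted (ascending): 280, 464, 475, 475, 495, 495, 495
The 2 values of 475 share dense rank 3.
The 3 values of 495 share dense rank 4.
Remaining distinct values take the next consecutive integers.
Site 1 values → pooled ranks: 495→4, 280→1, 495→4, 475→3
Rank sum = 4 + 1 + 4 + 3 = 12

12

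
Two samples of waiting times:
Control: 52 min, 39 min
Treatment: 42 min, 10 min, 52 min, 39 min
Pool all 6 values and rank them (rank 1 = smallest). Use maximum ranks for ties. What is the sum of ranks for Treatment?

14

Sorted (ascending): 10, 39, 39, 42, 52, 52
The 2 values of 39 occupy positions 2–3 → each gets rank 3.
The 2 values of 52 occupy positions 5–6 → each gets rank 6.
Treatment values → pooled ranks: 42→4, 10→1, 52→6, 39→3
Rank sum = 4 + 1 + 6 + 3 = 14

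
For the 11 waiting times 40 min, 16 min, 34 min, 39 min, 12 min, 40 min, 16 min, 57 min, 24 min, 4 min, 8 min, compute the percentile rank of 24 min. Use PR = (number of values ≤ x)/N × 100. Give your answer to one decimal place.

54.5

N = 11.
Strictly below 24: 5. Equal to 24: 1.
PR = 6/11 × 100 = 54.5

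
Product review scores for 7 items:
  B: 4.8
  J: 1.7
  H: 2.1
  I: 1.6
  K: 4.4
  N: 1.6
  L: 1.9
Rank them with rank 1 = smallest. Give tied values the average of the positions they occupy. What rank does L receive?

Sorted (ascending): 1.6, 1.6, 1.7, 1.9, 2.1, 4.4, 4.8
The 2 values of 1.6 occupy positions 1–2 → average rank (1+2)/2 = 1.5.
L has value 1.9 → rank 4.

4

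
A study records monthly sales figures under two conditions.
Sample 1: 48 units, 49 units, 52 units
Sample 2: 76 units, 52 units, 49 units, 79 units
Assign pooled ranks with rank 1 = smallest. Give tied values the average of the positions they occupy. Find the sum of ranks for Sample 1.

8

Sorted (ascending): 48, 49, 49, 52, 52, 76, 79
The 2 values of 49 occupy positions 2–3 → average rank (2+3)/2 = 2.5.
The 2 values of 52 occupy positions 4–5 → average rank (4+5)/2 = 4.5.
Sample 1 values → pooled ranks: 48→1, 49→2.5, 52→4.5
Rank sum = 1 + 2.5 + 4.5 = 8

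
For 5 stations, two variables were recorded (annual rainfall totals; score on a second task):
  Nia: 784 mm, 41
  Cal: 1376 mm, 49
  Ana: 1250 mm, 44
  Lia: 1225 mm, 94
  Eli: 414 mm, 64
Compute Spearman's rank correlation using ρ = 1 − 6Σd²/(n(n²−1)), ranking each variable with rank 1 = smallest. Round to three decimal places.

-0.100

Ranks of variable 1: 2, 5, 4, 3, 1
Ranks of variable 2: 1, 3, 2, 5, 4
d = r₁ − r₂: 1, 2, 2, -2, -3
d²: 1, 4, 4, 4, 9; Σd² = 22
ρ = 1 − 6·22/(5·24) = 1 − 132/120 = -0.100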